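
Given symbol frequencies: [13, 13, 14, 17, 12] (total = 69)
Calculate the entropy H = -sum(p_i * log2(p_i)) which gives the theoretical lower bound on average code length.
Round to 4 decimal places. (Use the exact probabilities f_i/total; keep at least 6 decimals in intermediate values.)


Per-symbol terms -p_i * log2(p_i) with p_i = f_i/69:
  p = 13/69 = 0.188406: log2(p) = -2.408085, -p*log2(p) = 0.453697
  p = 13/69 = 0.188406: log2(p) = -2.408085, -p*log2(p) = 0.453697
  p = 14/69 = 0.202899: log2(p) = -2.301170, -p*log2(p) = 0.466904
  p = 17/69 = 0.246377: log2(p) = -2.021062, -p*log2(p) = 0.497943
  p = 12/69 = 0.173913: log2(p) = -2.523562, -p*log2(p) = 0.438880
H = 0.453697 + 0.453697 + 0.466904 + 0.497943 + 0.438880 = 2.311121

H = 2.3111 bits/symbol


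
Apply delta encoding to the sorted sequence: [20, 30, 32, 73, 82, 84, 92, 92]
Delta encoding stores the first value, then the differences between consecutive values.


First value: 20
Deltas:
  30 - 20 = 10
  32 - 30 = 2
  73 - 32 = 41
  82 - 73 = 9
  84 - 82 = 2
  92 - 84 = 8
  92 - 92 = 0


Delta encoded: [20, 10, 2, 41, 9, 2, 8, 0]


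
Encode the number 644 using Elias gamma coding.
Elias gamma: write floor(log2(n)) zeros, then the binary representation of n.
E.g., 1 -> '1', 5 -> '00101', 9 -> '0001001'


num_bits = floor(log2(644)) + 1 = 10
leading_zeros = num_bits - 1 = 9
binary(644) = 1010000100

Elias gamma(644) = '000000000' + '1010000100' = 0000000001010000100 (19 bits)


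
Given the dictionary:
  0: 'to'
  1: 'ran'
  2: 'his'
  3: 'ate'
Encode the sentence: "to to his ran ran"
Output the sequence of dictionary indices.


Look up each word in the dictionary:
  'to' -> 0
  'to' -> 0
  'his' -> 2
  'ran' -> 1
  'ran' -> 1

Encoded: [0, 0, 2, 1, 1]


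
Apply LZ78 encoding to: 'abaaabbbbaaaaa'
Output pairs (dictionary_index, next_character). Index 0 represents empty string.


LZ78 encoding steps:
Dictionary: {0: ''}
Step 1: w='' (idx 0), next='a' -> output (0, 'a'), add 'a' as idx 1
Step 2: w='' (idx 0), next='b' -> output (0, 'b'), add 'b' as idx 2
Step 3: w='a' (idx 1), next='a' -> output (1, 'a'), add 'aa' as idx 3
Step 4: w='a' (idx 1), next='b' -> output (1, 'b'), add 'ab' as idx 4
Step 5: w='b' (idx 2), next='b' -> output (2, 'b'), add 'bb' as idx 5
Step 6: w='b' (idx 2), next='a' -> output (2, 'a'), add 'ba' as idx 6
Step 7: w='aa' (idx 3), next='a' -> output (3, 'a'), add 'aaa' as idx 7
Step 8: w='a' (idx 1), end of input -> output (1, '')


Encoded: [(0, 'a'), (0, 'b'), (1, 'a'), (1, 'b'), (2, 'b'), (2, 'a'), (3, 'a'), (1, '')]


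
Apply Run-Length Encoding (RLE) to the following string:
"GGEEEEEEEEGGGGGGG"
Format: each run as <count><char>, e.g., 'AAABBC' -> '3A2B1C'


Scanning runs left to right:
  i=0: run of 'G' x 2 -> '2G'
  i=2: run of 'E' x 8 -> '8E'
  i=10: run of 'G' x 7 -> '7G'

RLE = 2G8E7G


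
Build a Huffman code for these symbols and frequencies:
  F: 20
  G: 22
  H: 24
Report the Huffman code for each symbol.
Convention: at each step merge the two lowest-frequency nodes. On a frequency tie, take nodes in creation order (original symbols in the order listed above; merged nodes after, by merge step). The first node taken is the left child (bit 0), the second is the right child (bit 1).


Huffman tree construction:
Step 1: Merge F(20) + G(22) = 42
Step 2: Merge H(24) + (F+G)(42) = 66
Read each symbol's code off the tree from the root (left child = 0, right child = 1).

Codes:
  F: 10 (length 2)
  G: 11 (length 2)
  H: 0 (length 1)
Average code length: 108/66 = 1.6364 bits/symbol


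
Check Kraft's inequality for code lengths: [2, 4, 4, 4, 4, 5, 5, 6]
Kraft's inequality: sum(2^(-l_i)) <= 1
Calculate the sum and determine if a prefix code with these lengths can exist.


Sum = 2^(-2) + 2^(-4) + 2^(-4) + 2^(-4) + 2^(-4) + 2^(-5) + 2^(-5) + 2^(-6)
    = 0.25 + 0.0625 + 0.0625 + 0.0625 + 0.0625 + 0.03125 + 0.03125 + 0.015625
    = 37/64 = 0.578125
Since 0.578125 <= 1, Kraft's inequality IS satisfied.
A prefix code with these lengths CAN exist.

Kraft sum = 0.578125. Satisfied.


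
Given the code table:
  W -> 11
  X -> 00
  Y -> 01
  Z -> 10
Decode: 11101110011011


Decoding:
11 -> W
10 -> Z
11 -> W
10 -> Z
01 -> Y
10 -> Z
11 -> W


Result: WZWZYZW


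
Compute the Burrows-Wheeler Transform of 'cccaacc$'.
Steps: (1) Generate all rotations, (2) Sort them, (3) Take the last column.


Rotations (sorted):
  0: $cccaacc -> last char: c
  1: aacc$ccc -> last char: c
  2: acc$ccca -> last char: a
  3: c$cccaac -> last char: c
  4: caacc$cc -> last char: c
  5: cc$cccaa -> last char: a
  6: ccaacc$c -> last char: c
  7: cccaacc$ -> last char: $


BWT = ccaccac$


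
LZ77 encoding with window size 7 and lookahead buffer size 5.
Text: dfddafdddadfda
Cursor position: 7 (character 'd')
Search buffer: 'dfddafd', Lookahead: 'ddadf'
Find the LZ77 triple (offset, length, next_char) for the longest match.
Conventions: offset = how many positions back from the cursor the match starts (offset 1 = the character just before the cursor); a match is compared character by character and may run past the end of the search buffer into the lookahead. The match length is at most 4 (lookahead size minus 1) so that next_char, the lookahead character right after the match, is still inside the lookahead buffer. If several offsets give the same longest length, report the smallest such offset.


Try each offset into the search buffer:
  offset=1 (pos 6, char 'd'): match length 2
  offset=2 (pos 5, char 'f'): match length 0
  offset=3 (pos 4, char 'a'): match length 0
  offset=4 (pos 3, char 'd'): match length 1
  offset=5 (pos 2, char 'd'): match length 3
  offset=6 (pos 1, char 'f'): match length 0
  offset=7 (pos 0, char 'd'): match length 1
Longest match has length 3 at offset 5.
next_char = character at position 7 + 3 = 10 -> 'd'

Best match: offset=5, length=3 (matching 'dda' starting at position 2)
LZ77 triple: (5, 3, 'd')


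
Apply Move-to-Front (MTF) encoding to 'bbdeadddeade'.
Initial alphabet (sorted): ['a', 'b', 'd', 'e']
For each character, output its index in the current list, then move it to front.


MTF encoding:
'b': index 1 in ['a', 'b', 'd', 'e'] -> ['b', 'a', 'd', 'e']
'b': index 0 in ['b', 'a', 'd', 'e'] -> ['b', 'a', 'd', 'e']
'd': index 2 in ['b', 'a', 'd', 'e'] -> ['d', 'b', 'a', 'e']
'e': index 3 in ['d', 'b', 'a', 'e'] -> ['e', 'd', 'b', 'a']
'a': index 3 in ['e', 'd', 'b', 'a'] -> ['a', 'e', 'd', 'b']
'd': index 2 in ['a', 'e', 'd', 'b'] -> ['d', 'a', 'e', 'b']
'd': index 0 in ['d', 'a', 'e', 'b'] -> ['d', 'a', 'e', 'b']
'd': index 0 in ['d', 'a', 'e', 'b'] -> ['d', 'a', 'e', 'b']
'e': index 2 in ['d', 'a', 'e', 'b'] -> ['e', 'd', 'a', 'b']
'a': index 2 in ['e', 'd', 'a', 'b'] -> ['a', 'e', 'd', 'b']
'd': index 2 in ['a', 'e', 'd', 'b'] -> ['d', 'a', 'e', 'b']
'e': index 2 in ['d', 'a', 'e', 'b'] -> ['e', 'd', 'a', 'b']


Output: [1, 0, 2, 3, 3, 2, 0, 0, 2, 2, 2, 2]


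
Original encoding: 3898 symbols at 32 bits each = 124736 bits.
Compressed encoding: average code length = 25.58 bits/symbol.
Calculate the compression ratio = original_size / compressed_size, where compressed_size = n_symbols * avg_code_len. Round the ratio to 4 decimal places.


original_size = n_symbols * orig_bits = 3898 * 32 = 124736 bits
compressed_size = n_symbols * avg_code_len = 3898 * 25.58 = 99710.84 bits
ratio = original_size / compressed_size = 124736 / 99710.84 = 1.251

Compression ratio = 1.251


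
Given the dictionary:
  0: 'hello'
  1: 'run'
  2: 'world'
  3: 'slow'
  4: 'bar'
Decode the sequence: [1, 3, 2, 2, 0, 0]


Look up each index in the dictionary:
  1 -> 'run'
  3 -> 'slow'
  2 -> 'world'
  2 -> 'world'
  0 -> 'hello'
  0 -> 'hello'

Decoded: "run slow world world hello hello"


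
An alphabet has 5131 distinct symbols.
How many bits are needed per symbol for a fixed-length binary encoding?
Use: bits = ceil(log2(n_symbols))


log2(5131) = 12.325
Bracket: 2^12 = 4096 < 5131 <= 2^13 = 8192
So ceil(log2(5131)) = 13

bits = ceil(log2(5131)) = ceil(12.325) = 13 bits


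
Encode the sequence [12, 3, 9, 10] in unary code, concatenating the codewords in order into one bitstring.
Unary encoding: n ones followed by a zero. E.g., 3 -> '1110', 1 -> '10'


Encode each number as n ones followed by a terminating 0:
  12 -> 1111111111110 (13 bits)
  3 -> 1110 (4 bits)
  9 -> 1111111110 (10 bits)
  10 -> 11111111110 (11 bits)
Total length = 13 + 4 + 10 + 11 = 38 bits.

Unary([12, 3, 9, 10]) = 11111111111101110111111111011111111110 (38 bits)


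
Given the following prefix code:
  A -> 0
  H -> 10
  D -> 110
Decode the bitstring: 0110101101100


Decoding step by step:
Bits 0 -> A
Bits 110 -> D
Bits 10 -> H
Bits 110 -> D
Bits 110 -> D
Bits 0 -> A


Decoded message: ADHDDA


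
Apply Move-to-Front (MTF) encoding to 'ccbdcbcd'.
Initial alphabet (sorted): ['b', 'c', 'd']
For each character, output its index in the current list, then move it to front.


MTF encoding:
'c': index 1 in ['b', 'c', 'd'] -> ['c', 'b', 'd']
'c': index 0 in ['c', 'b', 'd'] -> ['c', 'b', 'd']
'b': index 1 in ['c', 'b', 'd'] -> ['b', 'c', 'd']
'd': index 2 in ['b', 'c', 'd'] -> ['d', 'b', 'c']
'c': index 2 in ['d', 'b', 'c'] -> ['c', 'd', 'b']
'b': index 2 in ['c', 'd', 'b'] -> ['b', 'c', 'd']
'c': index 1 in ['b', 'c', 'd'] -> ['c', 'b', 'd']
'd': index 2 in ['c', 'b', 'd'] -> ['d', 'c', 'b']


Output: [1, 0, 1, 2, 2, 2, 1, 2]


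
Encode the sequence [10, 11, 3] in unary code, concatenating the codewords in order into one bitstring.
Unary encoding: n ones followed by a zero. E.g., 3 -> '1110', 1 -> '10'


Encode each number as n ones followed by a terminating 0:
  10 -> 11111111110 (11 bits)
  11 -> 111111111110 (12 bits)
  3 -> 1110 (4 bits)
Total length = 11 + 12 + 4 = 27 bits.

Unary([10, 11, 3]) = 111111111101111111111101110 (27 bits)


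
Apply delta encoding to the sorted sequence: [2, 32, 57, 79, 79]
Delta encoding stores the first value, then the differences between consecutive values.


First value: 2
Deltas:
  32 - 2 = 30
  57 - 32 = 25
  79 - 57 = 22
  79 - 79 = 0


Delta encoded: [2, 30, 25, 22, 0]


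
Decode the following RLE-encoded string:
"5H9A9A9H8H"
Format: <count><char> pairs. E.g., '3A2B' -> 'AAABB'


Expanding each <count><char> pair:
  5H -> 'HHHHH'
  9A -> 'AAAAAAAAA'
  9A -> 'AAAAAAAAA'
  9H -> 'HHHHHHHHH'
  8H -> 'HHHHHHHH'

Decoded = HHHHHAAAAAAAAAAAAAAAAAAHHHHHHHHHHHHHHHHH


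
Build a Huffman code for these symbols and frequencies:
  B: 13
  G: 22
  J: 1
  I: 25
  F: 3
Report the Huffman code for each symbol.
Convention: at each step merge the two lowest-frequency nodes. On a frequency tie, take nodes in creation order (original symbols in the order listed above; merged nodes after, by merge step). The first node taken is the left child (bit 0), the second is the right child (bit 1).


Huffman tree construction:
Step 1: Merge J(1) + F(3) = 4
Step 2: Merge (J+F)(4) + B(13) = 17
Step 3: Merge ((J+F)+B)(17) + G(22) = 39
Step 4: Merge I(25) + (((J+F)+B)+G)(39) = 64
Read each symbol's code off the tree from the root (left child = 0, right child = 1).

Codes:
  B: 101 (length 3)
  G: 11 (length 2)
  J: 1000 (length 4)
  I: 0 (length 1)
  F: 1001 (length 4)
Average code length: 124/64 = 1.9375 bits/symbol


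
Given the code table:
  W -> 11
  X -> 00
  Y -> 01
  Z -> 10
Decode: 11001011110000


Decoding:
11 -> W
00 -> X
10 -> Z
11 -> W
11 -> W
00 -> X
00 -> X


Result: WXZWWXX


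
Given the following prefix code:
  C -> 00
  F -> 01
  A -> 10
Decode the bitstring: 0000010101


Decoding step by step:
Bits 00 -> C
Bits 00 -> C
Bits 01 -> F
Bits 01 -> F
Bits 01 -> F


Decoded message: CCFFF


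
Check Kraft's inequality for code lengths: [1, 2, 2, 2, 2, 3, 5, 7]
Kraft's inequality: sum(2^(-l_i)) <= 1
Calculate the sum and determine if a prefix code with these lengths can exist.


Sum = 2^(-1) + 2^(-2) + 2^(-2) + 2^(-2) + 2^(-2) + 2^(-3) + 2^(-5) + 2^(-7)
    = 0.5 + 0.25 + 0.25 + 0.25 + 0.25 + 0.125 + 0.03125 + 0.0078125
    = 213/128 = 1.6640625
Since 1.6640625 > 1, Kraft's inequality is NOT satisfied.
A prefix code with these lengths CANNOT exist.

Kraft sum = 1.6640625. Not satisfied.


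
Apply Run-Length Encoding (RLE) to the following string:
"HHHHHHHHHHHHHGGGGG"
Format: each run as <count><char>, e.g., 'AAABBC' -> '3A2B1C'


Scanning runs left to right:
  i=0: run of 'H' x 13 -> '13H'
  i=13: run of 'G' x 5 -> '5G'

RLE = 13H5G


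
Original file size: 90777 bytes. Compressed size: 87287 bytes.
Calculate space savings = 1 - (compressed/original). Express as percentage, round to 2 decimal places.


ratio = compressed/original = 87287/90777 = 0.961554
savings = 1 - ratio = 1 - 0.961554 = 0.038446
as a percentage: 0.038446 * 100 = 3.84%

Space savings = 1 - 87287/90777 = 3.84%


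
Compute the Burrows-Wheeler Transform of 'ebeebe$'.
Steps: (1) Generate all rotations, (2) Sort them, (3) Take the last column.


Rotations (sorted):
  0: $ebeebe -> last char: e
  1: be$ebee -> last char: e
  2: beebe$e -> last char: e
  3: e$ebeeb -> last char: b
  4: ebe$ebe -> last char: e
  5: ebeebe$ -> last char: $
  6: eebe$eb -> last char: b


BWT = eeebe$b


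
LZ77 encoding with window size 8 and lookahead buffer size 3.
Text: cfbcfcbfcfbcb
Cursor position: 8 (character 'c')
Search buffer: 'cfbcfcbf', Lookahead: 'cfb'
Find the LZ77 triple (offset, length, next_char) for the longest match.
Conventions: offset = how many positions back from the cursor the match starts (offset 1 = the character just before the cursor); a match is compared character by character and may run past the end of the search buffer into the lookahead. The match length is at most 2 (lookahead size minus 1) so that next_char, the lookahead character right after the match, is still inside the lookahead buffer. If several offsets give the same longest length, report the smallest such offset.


Try each offset into the search buffer:
  offset=1 (pos 7, char 'f'): match length 0
  offset=2 (pos 6, char 'b'): match length 0
  offset=3 (pos 5, char 'c'): match length 1
  offset=4 (pos 4, char 'f'): match length 0
  offset=5 (pos 3, char 'c'): match length 2
  offset=6 (pos 2, char 'b'): match length 0
  offset=7 (pos 1, char 'f'): match length 0
  offset=8 (pos 0, char 'c'): match length 2
Longest match has length 2, found at offsets 5, 8; take the smallest, offset 5.
next_char = character at position 8 + 2 = 10 -> 'b'

Best match: offset=5, length=2 (matching 'cf' starting at position 3)
LZ77 triple: (5, 2, 'b')


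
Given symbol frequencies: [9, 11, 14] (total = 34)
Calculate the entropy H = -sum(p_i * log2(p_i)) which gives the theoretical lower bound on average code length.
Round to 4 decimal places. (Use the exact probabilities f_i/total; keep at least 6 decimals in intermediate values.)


Per-symbol terms -p_i * log2(p_i) with p_i = f_i/34:
  p = 9/34 = 0.264706: log2(p) = -1.917538, -p*log2(p) = 0.507584
  p = 11/34 = 0.323529: log2(p) = -1.628031, -p*log2(p) = 0.526716
  p = 14/34 = 0.411765: log2(p) = -1.280108, -p*log2(p) = 0.527103
H = 0.507584 + 0.526716 + 0.527103 = 1.561403

H = 1.5614 bits/symbol


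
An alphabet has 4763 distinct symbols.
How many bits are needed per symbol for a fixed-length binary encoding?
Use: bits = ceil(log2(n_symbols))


log2(4763) = 12.2177
Bracket: 2^12 = 4096 < 4763 <= 2^13 = 8192
So ceil(log2(4763)) = 13

bits = ceil(log2(4763)) = ceil(12.2177) = 13 bits


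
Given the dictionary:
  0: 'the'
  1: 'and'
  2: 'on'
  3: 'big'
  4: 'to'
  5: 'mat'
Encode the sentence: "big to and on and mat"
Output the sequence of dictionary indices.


Look up each word in the dictionary:
  'big' -> 3
  'to' -> 4
  'and' -> 1
  'on' -> 2
  'and' -> 1
  'mat' -> 5

Encoded: [3, 4, 1, 2, 1, 5]


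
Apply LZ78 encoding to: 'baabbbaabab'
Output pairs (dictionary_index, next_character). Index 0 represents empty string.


LZ78 encoding steps:
Dictionary: {0: ''}
Step 1: w='' (idx 0), next='b' -> output (0, 'b'), add 'b' as idx 1
Step 2: w='' (idx 0), next='a' -> output (0, 'a'), add 'a' as idx 2
Step 3: w='a' (idx 2), next='b' -> output (2, 'b'), add 'ab' as idx 3
Step 4: w='b' (idx 1), next='b' -> output (1, 'b'), add 'bb' as idx 4
Step 5: w='a' (idx 2), next='a' -> output (2, 'a'), add 'aa' as idx 5
Step 6: w='b' (idx 1), next='a' -> output (1, 'a'), add 'ba' as idx 6
Step 7: w='b' (idx 1), end of input -> output (1, '')


Encoded: [(0, 'b'), (0, 'a'), (2, 'b'), (1, 'b'), (2, 'a'), (1, 'a'), (1, '')]


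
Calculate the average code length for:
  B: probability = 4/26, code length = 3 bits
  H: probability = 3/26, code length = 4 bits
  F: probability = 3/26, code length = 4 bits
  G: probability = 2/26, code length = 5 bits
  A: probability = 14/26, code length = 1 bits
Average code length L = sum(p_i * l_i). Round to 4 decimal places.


Weighted contributions p_i * l_i:
  B: (4/26) * 3 = 12/26
  H: (3/26) * 4 = 12/26
  F: (3/26) * 4 = 12/26
  G: (2/26) * 5 = 10/26
  A: (14/26) * 1 = 14/26
Sum = (12 + 12 + 12 + 10 + 14)/26 = 60/26

L = 60/26 = 2.3077 bits/symbol


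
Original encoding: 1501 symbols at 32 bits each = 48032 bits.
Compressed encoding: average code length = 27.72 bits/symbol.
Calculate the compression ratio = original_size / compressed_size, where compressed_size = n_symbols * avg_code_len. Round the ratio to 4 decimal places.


original_size = n_symbols * orig_bits = 1501 * 32 = 48032 bits
compressed_size = n_symbols * avg_code_len = 1501 * 27.72 = 41607.72 bits
ratio = original_size / compressed_size = 48032 / 41607.72 = 1.1544

Compression ratio = 1.1544


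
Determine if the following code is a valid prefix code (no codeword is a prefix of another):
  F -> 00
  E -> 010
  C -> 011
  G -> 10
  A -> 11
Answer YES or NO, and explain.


Checking each pair (does one codeword prefix another?):
  F='00' vs E='010': no prefix
  F='00' vs C='011': no prefix
  F='00' vs G='10': no prefix
  F='00' vs A='11': no prefix
  E='010' vs F='00': no prefix
  E='010' vs C='011': no prefix
  E='010' vs G='10': no prefix
  E='010' vs A='11': no prefix
  C='011' vs F='00': no prefix
  C='011' vs E='010': no prefix
  C='011' vs G='10': no prefix
  C='011' vs A='11': no prefix
  G='10' vs F='00': no prefix
  G='10' vs E='010': no prefix
  G='10' vs C='011': no prefix
  G='10' vs A='11': no prefix
  A='11' vs F='00': no prefix
  A='11' vs E='010': no prefix
  A='11' vs C='011': no prefix
  A='11' vs G='10': no prefix
No violation found over all pairs.

YES -- this is a valid prefix code. No codeword is a prefix of any other codeword.


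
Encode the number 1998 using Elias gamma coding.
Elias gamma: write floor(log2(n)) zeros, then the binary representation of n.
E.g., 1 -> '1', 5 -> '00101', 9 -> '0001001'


num_bits = floor(log2(1998)) + 1 = 11
leading_zeros = num_bits - 1 = 10
binary(1998) = 11111001110

Elias gamma(1998) = '0000000000' + '11111001110' = 000000000011111001110 (21 bits)


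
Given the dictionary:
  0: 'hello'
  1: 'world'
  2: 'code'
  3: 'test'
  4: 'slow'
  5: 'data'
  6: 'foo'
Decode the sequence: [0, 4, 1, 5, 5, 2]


Look up each index in the dictionary:
  0 -> 'hello'
  4 -> 'slow'
  1 -> 'world'
  5 -> 'data'
  5 -> 'data'
  2 -> 'code'

Decoded: "hello slow world data data code"


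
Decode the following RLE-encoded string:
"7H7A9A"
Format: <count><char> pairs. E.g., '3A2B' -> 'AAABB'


Expanding each <count><char> pair:
  7H -> 'HHHHHHH'
  7A -> 'AAAAAAA'
  9A -> 'AAAAAAAAA'

Decoded = HHHHHHHAAAAAAAAAAAAAAAA


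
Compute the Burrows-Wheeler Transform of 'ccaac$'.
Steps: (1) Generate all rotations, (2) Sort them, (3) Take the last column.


Rotations (sorted):
  0: $ccaac -> last char: c
  1: aac$cc -> last char: c
  2: ac$cca -> last char: a
  3: c$ccaa -> last char: a
  4: caac$c -> last char: c
  5: ccaac$ -> last char: $


BWT = ccaac$


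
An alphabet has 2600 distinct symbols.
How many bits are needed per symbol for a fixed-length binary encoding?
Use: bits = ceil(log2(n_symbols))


log2(2600) = 11.3443
Bracket: 2^11 = 2048 < 2600 <= 2^12 = 4096
So ceil(log2(2600)) = 12

bits = ceil(log2(2600)) = ceil(11.3443) = 12 bits


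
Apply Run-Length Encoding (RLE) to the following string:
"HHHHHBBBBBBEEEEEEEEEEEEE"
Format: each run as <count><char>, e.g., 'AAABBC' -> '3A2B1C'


Scanning runs left to right:
  i=0: run of 'H' x 5 -> '5H'
  i=5: run of 'B' x 6 -> '6B'
  i=11: run of 'E' x 13 -> '13E'

RLE = 5H6B13E


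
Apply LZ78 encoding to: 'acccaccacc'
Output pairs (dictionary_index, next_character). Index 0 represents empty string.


LZ78 encoding steps:
Dictionary: {0: ''}
Step 1: w='' (idx 0), next='a' -> output (0, 'a'), add 'a' as idx 1
Step 2: w='' (idx 0), next='c' -> output (0, 'c'), add 'c' as idx 2
Step 3: w='c' (idx 2), next='c' -> output (2, 'c'), add 'cc' as idx 3
Step 4: w='a' (idx 1), next='c' -> output (1, 'c'), add 'ac' as idx 4
Step 5: w='c' (idx 2), next='a' -> output (2, 'a'), add 'ca' as idx 5
Step 6: w='cc' (idx 3), end of input -> output (3, '')


Encoded: [(0, 'a'), (0, 'c'), (2, 'c'), (1, 'c'), (2, 'a'), (3, '')]


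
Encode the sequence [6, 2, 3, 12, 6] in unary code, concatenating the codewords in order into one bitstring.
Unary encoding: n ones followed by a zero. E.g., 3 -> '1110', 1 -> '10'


Encode each number as n ones followed by a terminating 0:
  6 -> 1111110 (7 bits)
  2 -> 110 (3 bits)
  3 -> 1110 (4 bits)
  12 -> 1111111111110 (13 bits)
  6 -> 1111110 (7 bits)
Total length = 7 + 3 + 4 + 13 + 7 = 34 bits.

Unary([6, 2, 3, 12, 6]) = 1111110110111011111111111101111110 (34 bits)


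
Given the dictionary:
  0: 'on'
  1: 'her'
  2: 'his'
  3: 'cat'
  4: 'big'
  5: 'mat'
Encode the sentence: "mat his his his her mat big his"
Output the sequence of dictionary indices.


Look up each word in the dictionary:
  'mat' -> 5
  'his' -> 2
  'his' -> 2
  'his' -> 2
  'her' -> 1
  'mat' -> 5
  'big' -> 4
  'his' -> 2

Encoded: [5, 2, 2, 2, 1, 5, 4, 2]


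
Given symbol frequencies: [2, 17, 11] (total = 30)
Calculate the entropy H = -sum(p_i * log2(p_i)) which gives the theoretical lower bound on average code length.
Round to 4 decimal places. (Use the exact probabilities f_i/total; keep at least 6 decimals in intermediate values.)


Per-symbol terms -p_i * log2(p_i) with p_i = f_i/30:
  p = 2/30 = 0.066667: log2(p) = -3.906891, -p*log2(p) = 0.260459
  p = 17/30 = 0.566667: log2(p) = -0.819428, -p*log2(p) = 0.464342
  p = 11/30 = 0.366667: log2(p) = -1.447459, -p*log2(p) = 0.530735
H = 0.260459 + 0.464342 + 0.530735 = 1.255536

H = 1.2555 bits/symbol


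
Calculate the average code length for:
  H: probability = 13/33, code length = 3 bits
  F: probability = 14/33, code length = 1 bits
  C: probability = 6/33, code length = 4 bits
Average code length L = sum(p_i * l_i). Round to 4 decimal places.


Weighted contributions p_i * l_i:
  H: (13/33) * 3 = 39/33
  F: (14/33) * 1 = 14/33
  C: (6/33) * 4 = 24/33
Sum = (39 + 14 + 24)/33 = 77/33

L = 77/33 = 2.3333 bits/symbol


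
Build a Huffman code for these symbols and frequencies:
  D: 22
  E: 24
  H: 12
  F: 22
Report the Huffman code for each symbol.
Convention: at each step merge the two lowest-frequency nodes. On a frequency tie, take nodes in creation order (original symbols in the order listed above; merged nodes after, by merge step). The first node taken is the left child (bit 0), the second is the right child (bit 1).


Huffman tree construction:
Step 1: Merge H(12) + D(22) = 34
Step 2: Merge F(22) + E(24) = 46
Step 3: Merge (H+D)(34) + (F+E)(46) = 80
Read each symbol's code off the tree from the root (left child = 0, right child = 1).

Codes:
  D: 01 (length 2)
  E: 11 (length 2)
  H: 00 (length 2)
  F: 10 (length 2)
Average code length: 160/80 = 2.0000 bits/symbol


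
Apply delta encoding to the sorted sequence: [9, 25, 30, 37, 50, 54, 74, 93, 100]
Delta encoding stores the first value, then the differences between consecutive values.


First value: 9
Deltas:
  25 - 9 = 16
  30 - 25 = 5
  37 - 30 = 7
  50 - 37 = 13
  54 - 50 = 4
  74 - 54 = 20
  93 - 74 = 19
  100 - 93 = 7


Delta encoded: [9, 16, 5, 7, 13, 4, 20, 19, 7]


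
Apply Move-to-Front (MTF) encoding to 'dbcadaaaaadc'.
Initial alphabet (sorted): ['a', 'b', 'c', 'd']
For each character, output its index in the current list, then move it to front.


MTF encoding:
'd': index 3 in ['a', 'b', 'c', 'd'] -> ['d', 'a', 'b', 'c']
'b': index 2 in ['d', 'a', 'b', 'c'] -> ['b', 'd', 'a', 'c']
'c': index 3 in ['b', 'd', 'a', 'c'] -> ['c', 'b', 'd', 'a']
'a': index 3 in ['c', 'b', 'd', 'a'] -> ['a', 'c', 'b', 'd']
'd': index 3 in ['a', 'c', 'b', 'd'] -> ['d', 'a', 'c', 'b']
'a': index 1 in ['d', 'a', 'c', 'b'] -> ['a', 'd', 'c', 'b']
'a': index 0 in ['a', 'd', 'c', 'b'] -> ['a', 'd', 'c', 'b']
'a': index 0 in ['a', 'd', 'c', 'b'] -> ['a', 'd', 'c', 'b']
'a': index 0 in ['a', 'd', 'c', 'b'] -> ['a', 'd', 'c', 'b']
'a': index 0 in ['a', 'd', 'c', 'b'] -> ['a', 'd', 'c', 'b']
'd': index 1 in ['a', 'd', 'c', 'b'] -> ['d', 'a', 'c', 'b']
'c': index 2 in ['d', 'a', 'c', 'b'] -> ['c', 'd', 'a', 'b']


Output: [3, 2, 3, 3, 3, 1, 0, 0, 0, 0, 1, 2]


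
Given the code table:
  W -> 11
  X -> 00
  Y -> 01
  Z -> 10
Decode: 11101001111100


Decoding:
11 -> W
10 -> Z
10 -> Z
01 -> Y
11 -> W
11 -> W
00 -> X


Result: WZZYWWX


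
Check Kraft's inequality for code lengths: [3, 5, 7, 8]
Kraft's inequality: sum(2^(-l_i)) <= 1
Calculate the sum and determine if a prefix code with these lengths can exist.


Sum = 2^(-3) + 2^(-5) + 2^(-7) + 2^(-8)
    = 0.125 + 0.03125 + 0.0078125 + 0.00390625
    = 43/256 = 0.16796875
Since 0.16796875 <= 1, Kraft's inequality IS satisfied.
A prefix code with these lengths CAN exist.

Kraft sum = 0.16796875. Satisfied.


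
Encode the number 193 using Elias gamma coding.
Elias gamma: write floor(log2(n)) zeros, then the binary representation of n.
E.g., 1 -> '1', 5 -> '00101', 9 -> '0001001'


num_bits = floor(log2(193)) + 1 = 8
leading_zeros = num_bits - 1 = 7
binary(193) = 11000001

Elias gamma(193) = '0000000' + '11000001' = 000000011000001 (15 bits)


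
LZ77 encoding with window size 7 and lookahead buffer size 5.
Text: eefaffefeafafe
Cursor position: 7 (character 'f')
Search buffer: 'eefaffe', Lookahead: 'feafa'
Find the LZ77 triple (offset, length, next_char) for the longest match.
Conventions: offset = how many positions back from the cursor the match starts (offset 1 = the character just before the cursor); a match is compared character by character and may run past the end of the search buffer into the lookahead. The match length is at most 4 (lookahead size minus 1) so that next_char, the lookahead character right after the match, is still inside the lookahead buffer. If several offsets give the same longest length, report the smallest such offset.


Try each offset into the search buffer:
  offset=1 (pos 6, char 'e'): match length 0
  offset=2 (pos 5, char 'f'): match length 2
  offset=3 (pos 4, char 'f'): match length 1
  offset=4 (pos 3, char 'a'): match length 0
  offset=5 (pos 2, char 'f'): match length 1
  offset=6 (pos 1, char 'e'): match length 0
  offset=7 (pos 0, char 'e'): match length 0
Longest match has length 2 at offset 2.
next_char = character at position 7 + 2 = 9 -> 'a'

Best match: offset=2, length=2 (matching 'fe' starting at position 5)
LZ77 triple: (2, 2, 'a')


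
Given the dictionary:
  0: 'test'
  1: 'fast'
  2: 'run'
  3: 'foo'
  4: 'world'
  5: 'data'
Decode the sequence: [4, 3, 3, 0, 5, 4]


Look up each index in the dictionary:
  4 -> 'world'
  3 -> 'foo'
  3 -> 'foo'
  0 -> 'test'
  5 -> 'data'
  4 -> 'world'

Decoded: "world foo foo test data world"


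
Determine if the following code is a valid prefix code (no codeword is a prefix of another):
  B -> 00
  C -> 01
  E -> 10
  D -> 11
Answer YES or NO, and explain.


Checking each pair (does one codeword prefix another?):
  B='00' vs C='01': no prefix
  B='00' vs E='10': no prefix
  B='00' vs D='11': no prefix
  C='01' vs B='00': no prefix
  C='01' vs E='10': no prefix
  C='01' vs D='11': no prefix
  E='10' vs B='00': no prefix
  E='10' vs C='01': no prefix
  E='10' vs D='11': no prefix
  D='11' vs B='00': no prefix
  D='11' vs C='01': no prefix
  D='11' vs E='10': no prefix
No violation found over all pairs.

YES -- this is a valid prefix code. No codeword is a prefix of any other codeword.


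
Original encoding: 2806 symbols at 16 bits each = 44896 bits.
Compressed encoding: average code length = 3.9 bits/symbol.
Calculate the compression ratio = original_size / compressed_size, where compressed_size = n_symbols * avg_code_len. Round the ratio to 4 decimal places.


original_size = n_symbols * orig_bits = 2806 * 16 = 44896 bits
compressed_size = n_symbols * avg_code_len = 2806 * 3.9 = 10943.4 bits
ratio = original_size / compressed_size = 44896 / 10943.4 = 4.1026

Compression ratio = 4.1026


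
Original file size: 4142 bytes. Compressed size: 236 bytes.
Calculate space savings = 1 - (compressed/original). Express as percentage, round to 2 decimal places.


ratio = compressed/original = 236/4142 = 0.056977
savings = 1 - ratio = 1 - 0.056977 = 0.943023
as a percentage: 0.943023 * 100 = 94.3%

Space savings = 1 - 236/4142 = 94.3%


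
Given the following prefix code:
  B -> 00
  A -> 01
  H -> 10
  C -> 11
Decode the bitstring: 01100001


Decoding step by step:
Bits 01 -> A
Bits 10 -> H
Bits 00 -> B
Bits 01 -> A


Decoded message: AHBA


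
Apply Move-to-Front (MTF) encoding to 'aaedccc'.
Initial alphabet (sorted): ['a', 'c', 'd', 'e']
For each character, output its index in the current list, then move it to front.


MTF encoding:
'a': index 0 in ['a', 'c', 'd', 'e'] -> ['a', 'c', 'd', 'e']
'a': index 0 in ['a', 'c', 'd', 'e'] -> ['a', 'c', 'd', 'e']
'e': index 3 in ['a', 'c', 'd', 'e'] -> ['e', 'a', 'c', 'd']
'd': index 3 in ['e', 'a', 'c', 'd'] -> ['d', 'e', 'a', 'c']
'c': index 3 in ['d', 'e', 'a', 'c'] -> ['c', 'd', 'e', 'a']
'c': index 0 in ['c', 'd', 'e', 'a'] -> ['c', 'd', 'e', 'a']
'c': index 0 in ['c', 'd', 'e', 'a'] -> ['c', 'd', 'e', 'a']


Output: [0, 0, 3, 3, 3, 0, 0]


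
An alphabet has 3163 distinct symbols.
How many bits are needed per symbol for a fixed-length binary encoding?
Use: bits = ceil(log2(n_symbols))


log2(3163) = 11.6271
Bracket: 2^11 = 2048 < 3163 <= 2^12 = 4096
So ceil(log2(3163)) = 12

bits = ceil(log2(3163)) = ceil(11.6271) = 12 bits


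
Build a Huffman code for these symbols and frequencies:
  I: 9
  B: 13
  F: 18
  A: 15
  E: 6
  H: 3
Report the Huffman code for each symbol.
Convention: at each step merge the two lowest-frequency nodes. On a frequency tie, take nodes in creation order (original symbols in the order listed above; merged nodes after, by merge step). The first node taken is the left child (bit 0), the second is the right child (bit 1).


Huffman tree construction:
Step 1: Merge H(3) + E(6) = 9
Step 2: Merge I(9) + (H+E)(9) = 18
Step 3: Merge B(13) + A(15) = 28
Step 4: Merge F(18) + (I+(H+E))(18) = 36
Step 5: Merge (B+A)(28) + (F+(I+(H+E)))(36) = 64
Read each symbol's code off the tree from the root (left child = 0, right child = 1).

Codes:
  I: 110 (length 3)
  B: 00 (length 2)
  F: 10 (length 2)
  A: 01 (length 2)
  E: 1111 (length 4)
  H: 1110 (length 4)
Average code length: 155/64 = 2.4219 bits/symbol


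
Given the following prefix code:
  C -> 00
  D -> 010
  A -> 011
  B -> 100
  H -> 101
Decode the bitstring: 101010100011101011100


Decoding step by step:
Bits 101 -> H
Bits 010 -> D
Bits 100 -> B
Bits 011 -> A
Bits 101 -> H
Bits 011 -> A
Bits 100 -> B


Decoded message: HDBAHAB


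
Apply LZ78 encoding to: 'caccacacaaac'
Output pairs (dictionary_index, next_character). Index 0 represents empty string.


LZ78 encoding steps:
Dictionary: {0: ''}
Step 1: w='' (idx 0), next='c' -> output (0, 'c'), add 'c' as idx 1
Step 2: w='' (idx 0), next='a' -> output (0, 'a'), add 'a' as idx 2
Step 3: w='c' (idx 1), next='c' -> output (1, 'c'), add 'cc' as idx 3
Step 4: w='a' (idx 2), next='c' -> output (2, 'c'), add 'ac' as idx 4
Step 5: w='ac' (idx 4), next='a' -> output (4, 'a'), add 'aca' as idx 5
Step 6: w='a' (idx 2), next='a' -> output (2, 'a'), add 'aa' as idx 6
Step 7: w='c' (idx 1), end of input -> output (1, '')


Encoded: [(0, 'c'), (0, 'a'), (1, 'c'), (2, 'c'), (4, 'a'), (2, 'a'), (1, '')]


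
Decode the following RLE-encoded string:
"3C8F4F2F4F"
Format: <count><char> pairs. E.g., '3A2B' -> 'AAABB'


Expanding each <count><char> pair:
  3C -> 'CCC'
  8F -> 'FFFFFFFF'
  4F -> 'FFFF'
  2F -> 'FF'
  4F -> 'FFFF'

Decoded = CCCFFFFFFFFFFFFFFFFFF


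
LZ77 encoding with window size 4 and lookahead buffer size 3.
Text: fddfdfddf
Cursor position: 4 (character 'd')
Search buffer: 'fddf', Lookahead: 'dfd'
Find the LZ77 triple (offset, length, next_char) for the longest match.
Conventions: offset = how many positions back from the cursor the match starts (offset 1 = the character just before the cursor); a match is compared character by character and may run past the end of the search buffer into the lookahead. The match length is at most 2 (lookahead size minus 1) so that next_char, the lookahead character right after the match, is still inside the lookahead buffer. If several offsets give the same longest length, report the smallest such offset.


Try each offset into the search buffer:
  offset=1 (pos 3, char 'f'): match length 0
  offset=2 (pos 2, char 'd'): match length 2
  offset=3 (pos 1, char 'd'): match length 1
  offset=4 (pos 0, char 'f'): match length 0
Longest match has length 2 at offset 2.
next_char = character at position 4 + 2 = 6 -> 'd'

Best match: offset=2, length=2 (matching 'df' starting at position 2)
LZ77 triple: (2, 2, 'd')


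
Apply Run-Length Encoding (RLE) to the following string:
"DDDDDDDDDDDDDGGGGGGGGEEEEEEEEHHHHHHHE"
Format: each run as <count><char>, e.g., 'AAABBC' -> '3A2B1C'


Scanning runs left to right:
  i=0: run of 'D' x 13 -> '13D'
  i=13: run of 'G' x 8 -> '8G'
  i=21: run of 'E' x 8 -> '8E'
  i=29: run of 'H' x 7 -> '7H'
  i=36: run of 'E' x 1 -> '1E'

RLE = 13D8G8E7H1E


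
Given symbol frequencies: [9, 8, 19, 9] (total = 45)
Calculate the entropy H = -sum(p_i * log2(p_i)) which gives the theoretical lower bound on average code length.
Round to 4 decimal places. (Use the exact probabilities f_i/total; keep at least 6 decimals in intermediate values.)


Per-symbol terms -p_i * log2(p_i) with p_i = f_i/45:
  p = 9/45 = 0.200000: log2(p) = -2.321928, -p*log2(p) = 0.464386
  p = 8/45 = 0.177778: log2(p) = -2.491853, -p*log2(p) = 0.442996
  p = 19/45 = 0.422222: log2(p) = -1.243926, -p*log2(p) = 0.525213
  p = 9/45 = 0.200000: log2(p) = -2.321928, -p*log2(p) = 0.464386
H = 0.464386 + 0.442996 + 0.525213 + 0.464386 = 1.896981

H = 1.897 bits/symbol


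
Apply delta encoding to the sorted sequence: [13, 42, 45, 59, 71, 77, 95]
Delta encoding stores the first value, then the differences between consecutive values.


First value: 13
Deltas:
  42 - 13 = 29
  45 - 42 = 3
  59 - 45 = 14
  71 - 59 = 12
  77 - 71 = 6
  95 - 77 = 18


Delta encoded: [13, 29, 3, 14, 12, 6, 18]


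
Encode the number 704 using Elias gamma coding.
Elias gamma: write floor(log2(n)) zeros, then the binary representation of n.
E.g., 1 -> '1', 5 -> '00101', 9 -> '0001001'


num_bits = floor(log2(704)) + 1 = 10
leading_zeros = num_bits - 1 = 9
binary(704) = 1011000000

Elias gamma(704) = '000000000' + '1011000000' = 0000000001011000000 (19 bits)


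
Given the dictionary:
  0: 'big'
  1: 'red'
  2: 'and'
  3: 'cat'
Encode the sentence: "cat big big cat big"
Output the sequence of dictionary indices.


Look up each word in the dictionary:
  'cat' -> 3
  'big' -> 0
  'big' -> 0
  'cat' -> 3
  'big' -> 0

Encoded: [3, 0, 0, 3, 0]


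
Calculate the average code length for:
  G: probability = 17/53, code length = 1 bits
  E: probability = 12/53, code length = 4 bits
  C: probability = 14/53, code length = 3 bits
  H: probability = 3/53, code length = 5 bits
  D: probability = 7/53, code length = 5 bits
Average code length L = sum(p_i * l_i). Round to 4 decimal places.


Weighted contributions p_i * l_i:
  G: (17/53) * 1 = 17/53
  E: (12/53) * 4 = 48/53
  C: (14/53) * 3 = 42/53
  H: (3/53) * 5 = 15/53
  D: (7/53) * 5 = 35/53
Sum = (17 + 48 + 42 + 15 + 35)/53 = 157/53

L = 157/53 = 2.9623 bits/symbol


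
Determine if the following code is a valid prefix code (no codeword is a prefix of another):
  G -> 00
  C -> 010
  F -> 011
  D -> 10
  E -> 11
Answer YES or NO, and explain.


Checking each pair (does one codeword prefix another?):
  G='00' vs C='010': no prefix
  G='00' vs F='011': no prefix
  G='00' vs D='10': no prefix
  G='00' vs E='11': no prefix
  C='010' vs G='00': no prefix
  C='010' vs F='011': no prefix
  C='010' vs D='10': no prefix
  C='010' vs E='11': no prefix
  F='011' vs G='00': no prefix
  F='011' vs C='010': no prefix
  F='011' vs D='10': no prefix
  F='011' vs E='11': no prefix
  D='10' vs G='00': no prefix
  D='10' vs C='010': no prefix
  D='10' vs F='011': no prefix
  D='10' vs E='11': no prefix
  E='11' vs G='00': no prefix
  E='11' vs C='010': no prefix
  E='11' vs F='011': no prefix
  E='11' vs D='10': no prefix
No violation found over all pairs.

YES -- this is a valid prefix code. No codeword is a prefix of any other codeword.


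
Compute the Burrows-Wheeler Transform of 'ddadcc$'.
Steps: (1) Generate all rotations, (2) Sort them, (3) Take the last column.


Rotations (sorted):
  0: $ddadcc -> last char: c
  1: adcc$dd -> last char: d
  2: c$ddadc -> last char: c
  3: cc$ddad -> last char: d
  4: dadcc$d -> last char: d
  5: dcc$dda -> last char: a
  6: ddadcc$ -> last char: $


BWT = cdcdda$


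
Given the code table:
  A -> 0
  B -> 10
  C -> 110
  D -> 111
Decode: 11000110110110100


Decoding:
110 -> C
0 -> A
0 -> A
110 -> C
110 -> C
110 -> C
10 -> B
0 -> A


Result: CAACCCBA


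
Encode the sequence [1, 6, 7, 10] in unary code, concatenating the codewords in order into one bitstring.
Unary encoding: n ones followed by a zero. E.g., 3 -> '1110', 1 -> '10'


Encode each number as n ones followed by a terminating 0:
  1 -> 10 (2 bits)
  6 -> 1111110 (7 bits)
  7 -> 11111110 (8 bits)
  10 -> 11111111110 (11 bits)
Total length = 2 + 7 + 8 + 11 = 28 bits.

Unary([1, 6, 7, 10]) = 1011111101111111011111111110 (28 bits)


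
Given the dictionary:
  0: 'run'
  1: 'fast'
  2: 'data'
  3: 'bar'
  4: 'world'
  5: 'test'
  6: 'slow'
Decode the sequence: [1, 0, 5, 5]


Look up each index in the dictionary:
  1 -> 'fast'
  0 -> 'run'
  5 -> 'test'
  5 -> 'test'

Decoded: "fast run test test"


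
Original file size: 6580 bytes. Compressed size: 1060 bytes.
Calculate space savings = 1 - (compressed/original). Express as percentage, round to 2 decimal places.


ratio = compressed/original = 1060/6580 = 0.161094
savings = 1 - ratio = 1 - 0.161094 = 0.838906
as a percentage: 0.838906 * 100 = 83.89%

Space savings = 1 - 1060/6580 = 83.89%


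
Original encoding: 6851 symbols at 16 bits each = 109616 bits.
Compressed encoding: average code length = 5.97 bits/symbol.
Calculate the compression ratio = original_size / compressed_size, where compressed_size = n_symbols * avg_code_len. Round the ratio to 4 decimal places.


original_size = n_symbols * orig_bits = 6851 * 16 = 109616 bits
compressed_size = n_symbols * avg_code_len = 6851 * 5.97 = 40900.47 bits
ratio = original_size / compressed_size = 109616 / 40900.47 = 2.6801

Compression ratio = 2.6801


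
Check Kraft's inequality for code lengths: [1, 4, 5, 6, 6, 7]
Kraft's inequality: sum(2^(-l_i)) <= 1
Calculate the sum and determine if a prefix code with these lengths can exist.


Sum = 2^(-1) + 2^(-4) + 2^(-5) + 2^(-6) + 2^(-6) + 2^(-7)
    = 0.5 + 0.0625 + 0.03125 + 0.015625 + 0.015625 + 0.0078125
    = 81/128 = 0.6328125
Since 0.6328125 <= 1, Kraft's inequality IS satisfied.
A prefix code with these lengths CAN exist.

Kraft sum = 0.6328125. Satisfied.


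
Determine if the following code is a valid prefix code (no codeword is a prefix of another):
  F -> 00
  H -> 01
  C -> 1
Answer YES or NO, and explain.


Checking each pair (does one codeword prefix another?):
  F='00' vs H='01': no prefix
  F='00' vs C='1': no prefix
  H='01' vs F='00': no prefix
  H='01' vs C='1': no prefix
  C='1' vs F='00': no prefix
  C='1' vs H='01': no prefix
No violation found over all pairs.

YES -- this is a valid prefix code. No codeword is a prefix of any other codeword.
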